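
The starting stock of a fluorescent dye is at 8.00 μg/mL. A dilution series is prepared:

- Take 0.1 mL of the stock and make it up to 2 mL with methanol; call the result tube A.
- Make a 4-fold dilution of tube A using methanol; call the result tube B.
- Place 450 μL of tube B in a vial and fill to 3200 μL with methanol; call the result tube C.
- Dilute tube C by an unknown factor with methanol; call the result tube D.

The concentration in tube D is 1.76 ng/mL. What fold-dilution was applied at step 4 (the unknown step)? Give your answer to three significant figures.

7.99-fold

Step 1: 0.1 mL brought to 2 mL → factor 2/0.1 = 20
Step 2: 4-fold → factor 4
Step 3: 450 μL brought to 3200 μL → factor 3200/450 = 7.1111
Step 4: unknown factor x
Product of known-step factors = 568.89
Overall factor = 8.00 μg/mL / (1.76 ng/mL) = 4545.5
x = 4545.5 / 568.89 = 7.99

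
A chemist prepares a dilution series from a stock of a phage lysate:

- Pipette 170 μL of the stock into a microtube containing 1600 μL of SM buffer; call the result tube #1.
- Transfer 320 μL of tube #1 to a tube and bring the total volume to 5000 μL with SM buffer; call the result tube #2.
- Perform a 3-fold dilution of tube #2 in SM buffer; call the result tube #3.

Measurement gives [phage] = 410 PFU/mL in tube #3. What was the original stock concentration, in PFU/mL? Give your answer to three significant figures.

Step 1: 170 μL + 1600 μL = 1770 μL total → factor 1770/170 = 10.412
Step 2: 320 μL brought to 5000 μL → factor 5000/320 = 15.625
Step 3: 3-fold → factor 3
Overall dilution factor = 10.412 × 15.625 × 3 = 488.05
Stock = 410 PFU/mL × 488.05 = 2.00 × 10^5 PFU/mL

2.00 × 10^5 PFU/mL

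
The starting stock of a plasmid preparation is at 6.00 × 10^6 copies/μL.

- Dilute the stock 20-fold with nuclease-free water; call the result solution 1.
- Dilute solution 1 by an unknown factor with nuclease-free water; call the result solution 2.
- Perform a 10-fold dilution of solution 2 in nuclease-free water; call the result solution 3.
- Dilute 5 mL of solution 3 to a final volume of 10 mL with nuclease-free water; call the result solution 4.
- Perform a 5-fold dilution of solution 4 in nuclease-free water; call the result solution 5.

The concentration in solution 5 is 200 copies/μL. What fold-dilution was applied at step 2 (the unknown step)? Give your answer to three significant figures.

Step 1: 20-fold → factor 20
Step 2: unknown factor x
Step 3: 10-fold → factor 10
Step 4: 5 mL brought to 10 mL → factor 10/5 = 2
Step 5: 5-fold → factor 5
Product of known-step factors = 2000
Overall factor = 6.00 × 10^6 copies/μL / (200 copies/μL) = 30000
x = 30000 / 2000 = 15.0

15.0-fold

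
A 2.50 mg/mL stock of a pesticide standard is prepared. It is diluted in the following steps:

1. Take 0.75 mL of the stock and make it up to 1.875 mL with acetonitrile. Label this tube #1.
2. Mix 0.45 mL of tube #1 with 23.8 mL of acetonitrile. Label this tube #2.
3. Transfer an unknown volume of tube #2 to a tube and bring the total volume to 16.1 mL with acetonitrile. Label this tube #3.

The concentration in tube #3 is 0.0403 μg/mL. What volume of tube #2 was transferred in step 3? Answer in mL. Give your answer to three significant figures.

Step 1: 0.75 mL brought to 1.875 mL → factor 1.875/0.75 = 2.5
Step 2: 0.45 mL + 23.8 mL = 24.25 mL total → factor 24.25/0.45 = 53.889
Step 3: v brought to 16.1 mL → factor = 16.1 mL/v
Product of known-step factors = 134.72
Overall factor = 2.50 mg/mL / (0.0403 μg/mL) = 62035
Step-3 factor = 62035 / 134.72 = 460.46
v = 16.1 mL / 460.46 = 0.0350 mL

0.0350 mL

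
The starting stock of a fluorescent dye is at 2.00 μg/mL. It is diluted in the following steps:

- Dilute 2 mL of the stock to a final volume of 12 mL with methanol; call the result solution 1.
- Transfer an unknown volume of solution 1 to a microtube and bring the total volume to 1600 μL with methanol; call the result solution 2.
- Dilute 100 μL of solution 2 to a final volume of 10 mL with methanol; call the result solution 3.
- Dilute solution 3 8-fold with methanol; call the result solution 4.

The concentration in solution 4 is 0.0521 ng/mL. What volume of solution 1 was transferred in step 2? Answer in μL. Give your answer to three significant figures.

Step 1: 2 mL brought to 12 mL → factor 12/2 = 6
Step 2: v brought to 1600 μL → factor = 1600 μL/v
Step 3: 100 μL brought to 10 mL → factor 10000/100 = 100
Step 4: 8-fold → factor 8
Product of known-step factors = 4800
Overall factor = 2.00 μg/mL / (0.0521 ng/mL) = 38388
Step-2 factor = 38388 / 4800 = 7.9974
v = 1600 μL / 7.9974 = 200 μL

200 μL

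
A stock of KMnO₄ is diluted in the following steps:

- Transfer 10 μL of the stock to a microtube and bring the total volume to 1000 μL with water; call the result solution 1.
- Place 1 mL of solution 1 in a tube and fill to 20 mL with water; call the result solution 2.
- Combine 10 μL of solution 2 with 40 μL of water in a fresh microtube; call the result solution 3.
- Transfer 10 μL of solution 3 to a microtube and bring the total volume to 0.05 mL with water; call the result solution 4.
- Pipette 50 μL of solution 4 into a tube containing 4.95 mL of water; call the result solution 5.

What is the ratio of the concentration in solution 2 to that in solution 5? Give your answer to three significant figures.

Step 1: 10 μL brought to 1000 μL → factor 1000/10 = 100
Step 2: 1 mL brought to 20 mL → factor 20/1 = 20
Step 3: 10 μL + 40 μL = 50 μL total → factor 50/10 = 5
Step 4: 10 μL brought to 0.05 mL → factor 50/10 = 5
Step 5: 50 μL + 4.95 mL = 5000 μL total → factor 5000/50 = 100
Dilution factor to solution 2 = 2000; to solution 5 = 5 × 10^6
[solution 2]/[solution 5] = (factor to solution 5)/(factor to solution 2) = 5 × 10^6/2000 = 2.50 × 10^3

2.50 × 10^3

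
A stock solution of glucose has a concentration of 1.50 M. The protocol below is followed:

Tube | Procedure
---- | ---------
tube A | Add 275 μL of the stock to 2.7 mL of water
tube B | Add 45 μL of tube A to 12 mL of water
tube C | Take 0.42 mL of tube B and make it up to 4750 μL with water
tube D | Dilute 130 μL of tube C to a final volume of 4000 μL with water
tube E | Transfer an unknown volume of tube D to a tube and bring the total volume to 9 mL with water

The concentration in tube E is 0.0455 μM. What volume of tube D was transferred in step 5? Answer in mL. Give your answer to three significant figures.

0.275 mL

Step 1: 275 μL + 2.7 mL = 2975 μL total → factor 2975/275 = 10.818
Step 2: 45 μL + 12 mL = 12045 μL total → factor 12045/45 = 267.67
Step 3: 0.42 mL brought to 4750 μL → factor 4.75/0.42 = 11.31
Step 4: 130 μL brought to 4000 μL → factor 4000/130 = 30.769
Step 5: v brought to 9 mL → factor = 9 mL/v
Product of known-step factors = 1.0076 × 10^6
Overall factor = 1.50 M / (0.0455 μM) = 3.2967 × 10^7
Step-5 factor = 3.2967 × 10^7 / 1.0076 × 10^6 = 32.717
v = 9 mL / 32.717 = 0.275 mL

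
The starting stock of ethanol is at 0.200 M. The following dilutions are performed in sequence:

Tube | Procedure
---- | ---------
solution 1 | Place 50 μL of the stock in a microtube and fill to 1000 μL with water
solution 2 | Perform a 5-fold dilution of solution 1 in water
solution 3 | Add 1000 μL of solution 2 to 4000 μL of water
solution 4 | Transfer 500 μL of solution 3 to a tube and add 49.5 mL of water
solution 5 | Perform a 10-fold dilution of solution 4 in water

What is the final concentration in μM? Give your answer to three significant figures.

0.400 μM

Step 1: 50 μL brought to 1000 μL → factor 1000/50 = 20
Step 2: 5-fold → factor 5
Step 3: 1000 μL + 4000 μL = 5000 μL total → factor 5000/1000 = 5
Step 4: 500 μL + 49.5 mL = 50000 μL total → factor 50000/500 = 100
Step 5: 10-fold → factor 10
Overall dilution factor = 20 × 5 × 5 × 100 × 10 = 5 × 10^5
Final = 0.200 M / 5 × 10^5 = 4.000 × 10^-7 M = 0.400 μM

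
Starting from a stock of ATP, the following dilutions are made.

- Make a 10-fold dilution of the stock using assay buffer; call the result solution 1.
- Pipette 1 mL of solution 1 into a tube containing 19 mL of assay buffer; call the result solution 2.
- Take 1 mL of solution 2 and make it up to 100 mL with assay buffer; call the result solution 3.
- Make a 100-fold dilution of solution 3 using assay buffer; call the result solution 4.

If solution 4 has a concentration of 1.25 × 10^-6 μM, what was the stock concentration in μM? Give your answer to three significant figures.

Step 1: 10-fold → factor 10
Step 2: 1 mL + 19 mL = 20 mL total → factor 20/1 = 20
Step 3: 1 mL brought to 100 mL → factor 100/1 = 100
Step 4: 100-fold → factor 100
Overall dilution factor = 10 × 20 × 100 × 100 = 2 × 10^6
Stock = 1.25 × 10^-6 μM × 2 × 10^6 = 2.50 μM

2.50 μM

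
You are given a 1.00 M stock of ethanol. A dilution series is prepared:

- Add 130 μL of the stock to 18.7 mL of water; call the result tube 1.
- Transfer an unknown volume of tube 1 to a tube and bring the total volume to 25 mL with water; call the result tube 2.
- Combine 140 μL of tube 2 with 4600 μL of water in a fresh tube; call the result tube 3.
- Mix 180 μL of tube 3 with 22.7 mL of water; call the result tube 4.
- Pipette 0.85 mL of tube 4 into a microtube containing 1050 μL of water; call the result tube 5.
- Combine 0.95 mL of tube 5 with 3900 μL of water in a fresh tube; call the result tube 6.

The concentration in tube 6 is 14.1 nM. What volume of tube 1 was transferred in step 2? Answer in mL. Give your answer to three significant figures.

Step 1: 130 μL + 18.7 mL = 18830 μL total → factor 18830/130 = 144.85
Step 2: v brought to 25 mL → factor = 25 mL/v
Step 3: 140 μL + 4600 μL = 4740 μL total → factor 4740/140 = 33.857
Step 4: 180 μL + 22.7 mL = 22880 μL total → factor 22880/180 = 127.11
Step 5: 0.85 mL + 1050 μL = 1.9 mL total → factor 1.9/0.85 = 2.2353
Step 6: 0.95 mL + 3900 μL = 4.85 mL total → factor 4.85/0.95 = 5.1053
Product of known-step factors = 7.1137 × 10^6
Overall factor = 1.00 M / (14.1 nM) = 7.0922 × 10^7
Step-2 factor = 7.0922 × 10^7 / 7.1137 × 10^6 = 9.9698
v = 25 mL / 9.9698 = 2.51 mL

2.51 mL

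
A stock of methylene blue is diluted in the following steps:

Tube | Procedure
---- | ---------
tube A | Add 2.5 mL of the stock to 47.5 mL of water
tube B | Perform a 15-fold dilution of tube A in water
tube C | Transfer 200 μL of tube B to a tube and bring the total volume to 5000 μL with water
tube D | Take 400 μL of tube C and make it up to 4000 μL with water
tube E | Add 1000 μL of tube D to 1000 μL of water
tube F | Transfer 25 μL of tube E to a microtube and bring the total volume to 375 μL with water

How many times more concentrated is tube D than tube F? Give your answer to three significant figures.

Step 1: 2.5 mL + 47.5 mL = 50 mL total → factor 50/2.5 = 20
Step 2: 15-fold → factor 15
Step 3: 200 μL brought to 5000 μL → factor 5000/200 = 25
Step 4: 400 μL brought to 4000 μL → factor 4000/400 = 10
Step 5: 1000 μL + 1000 μL = 2000 μL total → factor 2000/1000 = 2
Step 6: 25 μL brought to 375 μL → factor 375/25 = 15
Dilution factor to tube D = 75000; to tube F = 2.25 × 10^6
[tube D]/[tube F] = (factor to tube F)/(factor to tube D) = 2.25 × 10^6/75000 = 30.0

30.0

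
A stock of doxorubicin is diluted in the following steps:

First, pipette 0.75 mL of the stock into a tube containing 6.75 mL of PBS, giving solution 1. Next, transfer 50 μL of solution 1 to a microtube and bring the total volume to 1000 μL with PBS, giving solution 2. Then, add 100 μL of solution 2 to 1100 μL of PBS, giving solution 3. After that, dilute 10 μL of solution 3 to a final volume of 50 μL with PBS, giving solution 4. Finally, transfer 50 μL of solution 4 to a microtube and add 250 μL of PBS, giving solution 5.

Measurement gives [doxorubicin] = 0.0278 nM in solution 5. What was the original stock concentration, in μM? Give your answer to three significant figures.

2.00 μM

Step 1: 0.75 mL + 6.75 mL = 7.5 mL total → factor 7.5/0.75 = 10
Step 2: 50 μL brought to 1000 μL → factor 1000/50 = 20
Step 3: 100 μL + 1100 μL = 1200 μL total → factor 1200/100 = 12
Step 4: 10 μL brought to 50 μL → factor 50/10 = 5
Step 5: 50 μL + 250 μL = 300 μL total → factor 300/50 = 6
Overall dilution factor = 10 × 20 × 12 × 5 × 6 = 72000
Stock = 0.0278 nM × 72000 = 2002 nM = 2.00 μM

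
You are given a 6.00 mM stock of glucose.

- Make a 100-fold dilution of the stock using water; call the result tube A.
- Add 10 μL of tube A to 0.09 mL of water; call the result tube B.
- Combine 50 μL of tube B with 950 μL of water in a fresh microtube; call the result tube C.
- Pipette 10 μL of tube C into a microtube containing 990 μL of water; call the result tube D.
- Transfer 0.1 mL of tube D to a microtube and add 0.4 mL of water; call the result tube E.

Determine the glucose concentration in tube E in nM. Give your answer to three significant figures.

0.600 nM

Step 1: 100-fold → factor 100
Step 2: 10 μL + 0.09 mL = 100 μL total → factor 100/10 = 10
Step 3: 50 μL + 950 μL = 1000 μL total → factor 1000/50 = 20
Step 4: 10 μL + 990 μL = 1000 μL total → factor 1000/10 = 100
Step 5: 0.1 mL + 0.4 mL = 0.5 mL total → factor 0.5/0.1 = 5
Overall dilution factor = 100 × 10 × 20 × 100 × 5 = 1 × 10^7
Final = 6.00 mM / 1 × 10^7 = 6.000 × 10^-7 mM = 0.600 nM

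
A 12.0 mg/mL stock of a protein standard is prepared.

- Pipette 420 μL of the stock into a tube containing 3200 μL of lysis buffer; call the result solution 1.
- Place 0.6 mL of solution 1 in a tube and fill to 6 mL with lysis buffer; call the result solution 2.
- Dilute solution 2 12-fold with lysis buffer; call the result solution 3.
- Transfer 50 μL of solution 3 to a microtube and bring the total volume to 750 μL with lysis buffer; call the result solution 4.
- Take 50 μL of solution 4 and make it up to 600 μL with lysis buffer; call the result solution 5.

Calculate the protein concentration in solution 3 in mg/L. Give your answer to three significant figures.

Step 1: 420 μL + 3200 μL = 3620 μL total → factor 3620/420 = 8.619
Step 2: 0.6 mL brought to 6 mL → factor 6/0.6 = 10
Step 3: 12-fold → factor 12
Dilution factor through solution 3 = 8.619 × 10 × 12 = 1034.3
[solution 3] = 12.0 mg/mL / 1034.3 = 0.01160 mg/mL = 11.6 mg/L

11.6 mg/L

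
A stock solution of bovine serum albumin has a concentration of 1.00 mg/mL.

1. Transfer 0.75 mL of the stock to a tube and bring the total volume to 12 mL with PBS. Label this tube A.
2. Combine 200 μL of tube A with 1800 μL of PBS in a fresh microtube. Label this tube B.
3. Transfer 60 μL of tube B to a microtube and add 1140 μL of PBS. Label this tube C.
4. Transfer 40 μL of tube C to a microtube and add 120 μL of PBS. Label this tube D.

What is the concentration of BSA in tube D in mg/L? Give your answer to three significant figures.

0.0781 mg/L

Step 1: 0.75 mL brought to 12 mL → factor 12/0.75 = 16
Step 2: 200 μL + 1800 μL = 2000 μL total → factor 2000/200 = 10
Step 3: 60 μL + 1140 μL = 1200 μL total → factor 1200/60 = 20
Step 4: 40 μL + 120 μL = 160 μL total → factor 160/40 = 4
Overall dilution factor = 16 × 10 × 20 × 4 = 12800
Final = 1.00 mg/mL / 12800 = 7.813 × 10^-5 mg/mL = 0.0781 mg/L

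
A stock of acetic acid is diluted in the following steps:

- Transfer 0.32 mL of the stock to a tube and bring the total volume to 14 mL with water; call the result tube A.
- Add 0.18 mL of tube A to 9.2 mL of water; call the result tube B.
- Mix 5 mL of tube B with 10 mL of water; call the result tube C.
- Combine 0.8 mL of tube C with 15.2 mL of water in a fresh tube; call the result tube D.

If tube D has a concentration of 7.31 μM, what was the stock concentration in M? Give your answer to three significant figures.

Step 1: 0.32 mL brought to 14 mL → factor 14/0.32 = 43.75
Step 2: 0.18 mL + 9.2 mL = 9.38 mL total → factor 9.38/0.18 = 52.111
Step 3: 5 mL + 10 mL = 15 mL total → factor 15/5 = 3
Step 4: 0.8 mL + 15.2 mL = 16 mL total → factor 16/0.8 = 20
Overall dilution factor = 43.75 × 52.111 × 3 × 20 = 1.3679 × 10^5
Stock = 7.31 μM × 1.3679 × 10^5 = 9.999 × 10^5 μM = 1.00 M

1.00 M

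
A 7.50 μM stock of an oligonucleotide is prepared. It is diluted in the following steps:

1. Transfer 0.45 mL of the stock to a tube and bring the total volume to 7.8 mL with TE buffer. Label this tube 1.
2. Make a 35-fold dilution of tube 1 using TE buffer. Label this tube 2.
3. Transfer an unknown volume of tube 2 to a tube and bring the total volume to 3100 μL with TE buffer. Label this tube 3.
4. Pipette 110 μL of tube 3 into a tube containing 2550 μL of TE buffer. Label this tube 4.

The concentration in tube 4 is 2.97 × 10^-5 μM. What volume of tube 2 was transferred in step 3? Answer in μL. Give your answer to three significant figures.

Step 1: 0.45 mL brought to 7.8 mL → factor 7.8/0.45 = 17.333
Step 2: 35-fold → factor 35
Step 3: v brought to 3100 μL → factor = 3100 μL/v
Step 4: 110 μL + 2550 μL = 2660 μL total → factor 2660/110 = 24.182
Product of known-step factors = 14670
Overall factor = 7.50 μM / (2.97 × 10^-5 μM) = 2.5253 × 10^5
Step-3 factor = 2.5253 × 10^5 / 14670 = 17.213
v = 3100 μL / 17.213 = 180 μL

180 μL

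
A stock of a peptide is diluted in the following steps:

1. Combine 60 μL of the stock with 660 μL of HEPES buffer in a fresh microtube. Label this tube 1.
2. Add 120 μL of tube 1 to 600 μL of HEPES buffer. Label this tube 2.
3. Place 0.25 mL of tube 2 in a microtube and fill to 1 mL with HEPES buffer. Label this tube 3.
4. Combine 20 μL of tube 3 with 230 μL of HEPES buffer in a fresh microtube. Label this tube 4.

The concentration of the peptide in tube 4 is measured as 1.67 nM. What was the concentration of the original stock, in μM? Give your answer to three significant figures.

Step 1: 60 μL + 660 μL = 720 μL total → factor 720/60 = 12
Step 2: 120 μL + 600 μL = 720 μL total → factor 720/120 = 6
Step 3: 0.25 mL brought to 1 mL → factor 1/0.25 = 4
Step 4: 20 μL + 230 μL = 250 μL total → factor 250/20 = 12.5
Overall dilution factor = 12 × 6 × 4 × 12.5 = 3600
Stock = 1.67 nM × 3600 = 6012 nM = 6.01 μM

6.01 μM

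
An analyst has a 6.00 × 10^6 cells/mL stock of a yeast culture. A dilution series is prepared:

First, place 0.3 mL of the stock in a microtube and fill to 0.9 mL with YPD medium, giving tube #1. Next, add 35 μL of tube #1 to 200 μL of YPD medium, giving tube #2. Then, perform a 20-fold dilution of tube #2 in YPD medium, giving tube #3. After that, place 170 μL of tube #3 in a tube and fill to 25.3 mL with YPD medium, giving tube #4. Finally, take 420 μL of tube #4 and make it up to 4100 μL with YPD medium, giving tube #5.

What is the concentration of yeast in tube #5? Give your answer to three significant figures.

Step 1: 0.3 mL brought to 0.9 mL → factor 0.9/0.3 = 3
Step 2: 35 μL + 200 μL = 235 μL total → factor 235/35 = 6.7143
Step 3: 20-fold → factor 20
Step 4: 170 μL brought to 25.3 mL → factor 25300/170 = 148.82
Step 5: 420 μL brought to 4100 μL → factor 4100/420 = 9.7619
Overall dilution factor = 3 × 6.7143 × 20 × 148.82 × 9.7619 = 5.8527 × 10^5
Final = 6.00 × 10^6 cells/mL / 5.8527 × 10^5 = 10.3 cells/mL

10.3 cells/mL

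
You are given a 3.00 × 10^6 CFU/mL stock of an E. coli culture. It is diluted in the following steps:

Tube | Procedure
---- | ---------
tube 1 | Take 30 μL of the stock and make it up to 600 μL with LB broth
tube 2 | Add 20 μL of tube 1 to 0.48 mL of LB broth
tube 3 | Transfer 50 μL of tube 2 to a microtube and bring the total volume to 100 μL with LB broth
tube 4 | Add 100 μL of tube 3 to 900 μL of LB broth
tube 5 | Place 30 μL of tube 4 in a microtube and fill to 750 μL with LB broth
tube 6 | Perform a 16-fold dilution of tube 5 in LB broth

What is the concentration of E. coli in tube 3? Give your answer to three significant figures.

Step 1: 30 μL brought to 600 μL → factor 600/30 = 20
Step 2: 20 μL + 0.48 mL = 500 μL total → factor 500/20 = 25
Step 3: 50 μL brought to 100 μL → factor 100/50 = 2
Dilution factor through tube 3 = 20 × 25 × 2 = 1000
[tube 3] = 3.00 × 10^6 CFU/mL / 1000 = 3.00 × 10^3 CFU/mL

3.00 × 10^3 CFU/mL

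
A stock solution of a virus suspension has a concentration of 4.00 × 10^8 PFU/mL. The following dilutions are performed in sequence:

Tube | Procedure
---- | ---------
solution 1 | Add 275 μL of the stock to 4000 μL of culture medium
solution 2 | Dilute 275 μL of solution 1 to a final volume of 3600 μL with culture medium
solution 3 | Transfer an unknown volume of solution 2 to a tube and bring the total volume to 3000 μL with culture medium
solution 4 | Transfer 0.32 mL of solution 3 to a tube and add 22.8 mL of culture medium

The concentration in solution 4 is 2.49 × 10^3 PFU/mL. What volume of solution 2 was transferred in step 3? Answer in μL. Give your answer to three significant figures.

Step 1: 275 μL + 4000 μL = 4275 μL total → factor 4275/275 = 15.545
Step 2: 275 μL brought to 3600 μL → factor 3600/275 = 13.091
Step 3: v brought to 3000 μL → factor = 3000 μL/v
Step 4: 0.32 mL + 22.8 mL = 23.12 mL total → factor 23.12/0.32 = 72.25
Product of known-step factors = 14703
Overall factor = 4.00 × 10^8 PFU/mL / (2.49 × 10^3 PFU/mL) = 1.6064 × 10^5
Step-3 factor = 1.6064 × 10^5 / 14703 = 10.926
v = 3000 μL / 10.926 = 275 μL

275 μL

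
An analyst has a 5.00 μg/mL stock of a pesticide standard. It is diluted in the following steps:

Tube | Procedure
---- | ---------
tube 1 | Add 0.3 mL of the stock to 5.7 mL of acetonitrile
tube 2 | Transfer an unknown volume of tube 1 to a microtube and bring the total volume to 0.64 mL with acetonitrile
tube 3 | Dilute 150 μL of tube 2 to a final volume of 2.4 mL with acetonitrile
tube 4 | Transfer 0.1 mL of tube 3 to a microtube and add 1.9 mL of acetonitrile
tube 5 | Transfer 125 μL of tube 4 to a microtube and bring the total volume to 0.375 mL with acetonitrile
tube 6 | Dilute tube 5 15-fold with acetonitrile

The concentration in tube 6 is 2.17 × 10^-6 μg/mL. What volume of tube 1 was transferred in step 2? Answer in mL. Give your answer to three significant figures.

0.0800 mL

Step 1: 0.3 mL + 5.7 mL = 6 mL total → factor 6/0.3 = 20
Step 2: v brought to 0.64 mL → factor = 0.64 mL/v
Step 3: 150 μL brought to 2.4 mL → factor 2400/150 = 16
Step 4: 0.1 mL + 1.9 mL = 2 mL total → factor 2/0.1 = 20
Step 5: 125 μL brought to 0.375 mL → factor 375/125 = 3
Step 6: 15-fold → factor 15
Product of known-step factors = 2.88 × 10^5
Overall factor = 5.00 μg/mL / (2.17 × 10^-6 μg/mL) = 2.3041 × 10^6
Step-2 factor = 2.3041 × 10^6 / 2.88 × 10^5 = 8.0005
v = 0.64 mL / 8.0005 = 0.0800 mL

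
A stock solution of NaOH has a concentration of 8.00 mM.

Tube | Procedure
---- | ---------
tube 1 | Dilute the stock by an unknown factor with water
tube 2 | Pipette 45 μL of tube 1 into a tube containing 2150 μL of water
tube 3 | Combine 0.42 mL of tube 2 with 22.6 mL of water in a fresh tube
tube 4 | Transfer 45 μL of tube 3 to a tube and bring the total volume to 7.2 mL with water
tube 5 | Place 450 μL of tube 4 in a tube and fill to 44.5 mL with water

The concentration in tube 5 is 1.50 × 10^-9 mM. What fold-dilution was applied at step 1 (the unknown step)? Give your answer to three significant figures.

126-fold

Step 1: unknown factor x
Step 2: 45 μL + 2150 μL = 2195 μL total → factor 2195/45 = 48.778
Step 3: 0.42 mL + 22.6 mL = 23.02 mL total → factor 23.02/0.42 = 54.81
Step 4: 45 μL brought to 7.2 mL → factor 7200/45 = 160
Step 5: 450 μL brought to 44.5 mL → factor 44500/450 = 98.889
Product of known-step factors = 4.2301 × 10^7
Overall factor = 8.00 mM / (1.50 × 10^-9 mM) = 5.3333 × 10^9
x = 5.3333 × 10^9 / 4.2301 × 10^7 = 126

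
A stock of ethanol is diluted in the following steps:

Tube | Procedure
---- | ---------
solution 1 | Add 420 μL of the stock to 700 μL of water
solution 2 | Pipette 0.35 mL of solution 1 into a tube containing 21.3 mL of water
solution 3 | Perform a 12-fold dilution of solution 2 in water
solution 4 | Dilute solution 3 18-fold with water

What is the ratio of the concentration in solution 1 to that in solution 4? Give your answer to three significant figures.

Step 1: 420 μL + 700 μL = 1120 μL total → factor 1120/420 = 2.6667
Step 2: 0.35 mL + 21.3 mL = 21.65 mL total → factor 21.65/0.35 = 61.857
Step 3: 12-fold → factor 12
Step 4: 18-fold → factor 18
Dilution factor to solution 1 = 2.6667; to solution 4 = 35630
[solution 1]/[solution 4] = (factor to solution 4)/(factor to solution 1) = 35630/2.6667 = 1.34 × 10^4

1.34 × 10^4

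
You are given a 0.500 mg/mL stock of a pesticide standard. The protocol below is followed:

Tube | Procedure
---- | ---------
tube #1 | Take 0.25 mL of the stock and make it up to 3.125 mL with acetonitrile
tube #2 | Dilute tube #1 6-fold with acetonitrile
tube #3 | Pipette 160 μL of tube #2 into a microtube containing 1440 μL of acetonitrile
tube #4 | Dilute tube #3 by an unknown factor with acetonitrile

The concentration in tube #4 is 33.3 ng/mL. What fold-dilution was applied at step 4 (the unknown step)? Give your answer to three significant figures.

Step 1: 0.25 mL brought to 3.125 mL → factor 3.125/0.25 = 12.5
Step 2: 6-fold → factor 6
Step 3: 160 μL + 1440 μL = 1600 μL total → factor 1600/160 = 10
Step 4: unknown factor x
Product of known-step factors = 750
Overall factor = 0.500 mg/mL / (33.3 ng/mL) = 15015
x = 15015 / 750 = 20.0

20.0-fold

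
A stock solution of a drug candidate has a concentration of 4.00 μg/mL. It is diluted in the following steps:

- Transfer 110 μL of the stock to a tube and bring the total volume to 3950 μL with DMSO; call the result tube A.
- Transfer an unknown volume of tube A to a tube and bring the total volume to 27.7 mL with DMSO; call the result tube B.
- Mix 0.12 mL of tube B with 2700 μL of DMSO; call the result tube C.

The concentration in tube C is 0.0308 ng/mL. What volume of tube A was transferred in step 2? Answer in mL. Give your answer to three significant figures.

0.180 mL

Step 1: 110 μL brought to 3950 μL → factor 3950/110 = 35.909
Step 2: v brought to 27.7 mL → factor = 27.7 mL/v
Step 3: 0.12 mL + 2700 μL = 2.82 mL total → factor 2.82/0.12 = 23.5
Product of known-step factors = 843.86
Overall factor = 4.00 μg/mL / (0.0308 ng/mL) = 1.2987 × 10^5
Step-2 factor = 1.2987 × 10^5 / 843.86 = 153.9
v = 27.7 mL / 153.9 = 0.180 mL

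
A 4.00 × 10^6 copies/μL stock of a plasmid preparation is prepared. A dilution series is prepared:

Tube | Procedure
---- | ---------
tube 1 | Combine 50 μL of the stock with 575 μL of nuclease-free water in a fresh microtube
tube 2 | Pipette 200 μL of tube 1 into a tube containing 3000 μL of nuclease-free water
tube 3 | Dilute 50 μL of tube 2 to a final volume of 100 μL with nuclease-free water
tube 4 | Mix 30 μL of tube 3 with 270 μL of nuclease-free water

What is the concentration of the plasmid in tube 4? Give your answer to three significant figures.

Step 1: 50 μL + 575 μL = 625 μL total → factor 625/50 = 12.5
Step 2: 200 μL + 3000 μL = 3200 μL total → factor 3200/200 = 16
Step 3: 50 μL brought to 100 μL → factor 100/50 = 2
Step 4: 30 μL + 270 μL = 300 μL total → factor 300/30 = 10
Overall dilution factor = 12.5 × 16 × 2 × 10 = 4000
Final = 4.00 × 10^6 copies/μL / 4000 = 1.00 × 10^3 copies/μL

1.00 × 10^3 copies/μL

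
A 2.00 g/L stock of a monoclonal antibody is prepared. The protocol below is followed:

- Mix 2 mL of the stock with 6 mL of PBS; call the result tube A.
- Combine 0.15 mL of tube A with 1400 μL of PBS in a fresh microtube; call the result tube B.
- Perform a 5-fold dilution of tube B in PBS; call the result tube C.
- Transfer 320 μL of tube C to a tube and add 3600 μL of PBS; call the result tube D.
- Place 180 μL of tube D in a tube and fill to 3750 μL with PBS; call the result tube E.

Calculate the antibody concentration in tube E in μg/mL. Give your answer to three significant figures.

0.0379 μg/mL

Step 1: 2 mL + 6 mL = 8 mL total → factor 8/2 = 4
Step 2: 0.15 mL + 1400 μL = 1.55 mL total → factor 1.55/0.15 = 10.333
Step 3: 5-fold → factor 5
Step 4: 320 μL + 3600 μL = 3920 μL total → factor 3920/320 = 12.25
Step 5: 180 μL brought to 3750 μL → factor 3750/180 = 20.833
Dilution factor through tube E = 4 × 10.333 × 5 × 12.25 × 20.833 = 52743
[tube E] = 2.00 g/L / 52743 = 3.792 × 10^-5 g/L = 0.0379 μg/mL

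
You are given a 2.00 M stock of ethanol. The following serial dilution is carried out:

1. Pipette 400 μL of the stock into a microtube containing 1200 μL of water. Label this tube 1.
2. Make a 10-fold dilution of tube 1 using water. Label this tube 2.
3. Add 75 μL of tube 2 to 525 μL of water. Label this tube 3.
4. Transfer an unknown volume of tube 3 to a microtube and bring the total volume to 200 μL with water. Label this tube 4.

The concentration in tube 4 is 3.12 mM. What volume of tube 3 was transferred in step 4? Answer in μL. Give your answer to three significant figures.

99.8 μL

Step 1: 400 μL + 1200 μL = 1600 μL total → factor 1600/400 = 4
Step 2: 10-fold → factor 10
Step 3: 75 μL + 525 μL = 600 μL total → factor 600/75 = 8
Step 4: v brought to 200 μL → factor = 200 μL/v
Product of known-step factors = 320
Overall factor = 2.00 M / (3.12 mM) = 641.03
Step-4 factor = 641.03 / 320 = 2.0032
v = 200 μL / 2.0032 = 99.8 μL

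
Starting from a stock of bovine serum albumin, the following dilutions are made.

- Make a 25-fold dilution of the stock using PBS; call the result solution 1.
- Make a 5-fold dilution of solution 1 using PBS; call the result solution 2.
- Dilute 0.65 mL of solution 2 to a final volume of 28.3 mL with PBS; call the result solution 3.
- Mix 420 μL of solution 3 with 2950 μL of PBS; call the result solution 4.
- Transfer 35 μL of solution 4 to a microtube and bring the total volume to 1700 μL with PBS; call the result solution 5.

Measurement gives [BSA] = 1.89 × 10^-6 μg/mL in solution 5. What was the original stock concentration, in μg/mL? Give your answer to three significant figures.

Step 1: 25-fold → factor 25
Step 2: 5-fold → factor 5
Step 3: 0.65 mL brought to 28.3 mL → factor 28.3/0.65 = 43.538
Step 4: 420 μL + 2950 μL = 3370 μL total → factor 3370/420 = 8.0238
Step 5: 35 μL brought to 1700 μL → factor 1700/35 = 48.571
Overall dilution factor = 25 × 5 × 43.538 × 8.0238 × 48.571 = 2.121 × 10^6
Stock = 1.89 × 10^-6 μg/mL × 2.121 × 10^6 = 4.01 μg/mL

4.01 μg/mL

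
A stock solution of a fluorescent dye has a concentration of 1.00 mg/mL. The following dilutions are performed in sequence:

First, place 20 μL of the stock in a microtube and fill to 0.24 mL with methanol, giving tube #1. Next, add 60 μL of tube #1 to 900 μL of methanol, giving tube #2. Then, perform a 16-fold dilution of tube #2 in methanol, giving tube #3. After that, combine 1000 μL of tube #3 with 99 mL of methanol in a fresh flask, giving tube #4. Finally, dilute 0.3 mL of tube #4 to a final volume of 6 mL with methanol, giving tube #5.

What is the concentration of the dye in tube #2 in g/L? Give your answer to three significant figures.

Step 1: 20 μL brought to 0.24 mL → factor 240/20 = 12
Step 2: 60 μL + 900 μL = 960 μL total → factor 960/60 = 16
Dilution factor through tube #2 = 12 × 16 = 192
[tube #2] = 1.00 mg/mL / 192 = 0.005208 mg/mL = 0.00521 g/L

0.00521 g/L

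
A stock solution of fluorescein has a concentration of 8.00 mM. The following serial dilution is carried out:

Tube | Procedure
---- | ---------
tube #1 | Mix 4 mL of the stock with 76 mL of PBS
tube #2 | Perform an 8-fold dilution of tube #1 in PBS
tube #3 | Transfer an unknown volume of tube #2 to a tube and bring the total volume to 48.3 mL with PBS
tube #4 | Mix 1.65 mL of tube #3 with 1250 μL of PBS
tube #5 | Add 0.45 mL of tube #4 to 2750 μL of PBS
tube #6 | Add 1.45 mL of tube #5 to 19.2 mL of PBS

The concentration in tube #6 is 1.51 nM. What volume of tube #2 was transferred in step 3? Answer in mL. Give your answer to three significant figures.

Step 1: 4 mL + 76 mL = 80 mL total → factor 80/4 = 20
Step 2: 8-fold → factor 8
Step 3: v brought to 48.3 mL → factor = 48.3 mL/v
Step 4: 1.65 mL + 1250 μL = 2.9 mL total → factor 2.9/1.65 = 1.7576
Step 5: 0.45 mL + 2750 μL = 3.2 mL total → factor 3.2/0.45 = 7.1111
Step 6: 1.45 mL + 19.2 mL = 20.65 mL total → factor 20.65/1.45 = 14.241
Product of known-step factors = 28479
Overall factor = 8.00 mM / (1.51 nM) = 5.298 × 10^6
Step-3 factor = 5.298 × 10^6 / 28479 = 186.03
v = 48.3 mL / 186.03 = 0.260 mL

0.260 mL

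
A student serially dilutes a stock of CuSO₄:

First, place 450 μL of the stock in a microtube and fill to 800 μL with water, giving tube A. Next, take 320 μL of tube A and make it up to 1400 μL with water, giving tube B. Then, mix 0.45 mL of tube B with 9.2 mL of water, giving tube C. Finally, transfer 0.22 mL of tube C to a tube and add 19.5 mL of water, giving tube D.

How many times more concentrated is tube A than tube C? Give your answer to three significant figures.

93.8

Step 1: 450 μL brought to 800 μL → factor 800/450 = 1.7778
Step 2: 320 μL brought to 1400 μL → factor 1400/320 = 4.375
Step 3: 0.45 mL + 9.2 mL = 9.65 mL total → factor 9.65/0.45 = 21.444
Dilution factor to tube A = 1.7778; to tube C = 166.79
[tube A]/[tube C] = (factor to tube C)/(factor to tube A) = 166.79/1.7778 = 93.8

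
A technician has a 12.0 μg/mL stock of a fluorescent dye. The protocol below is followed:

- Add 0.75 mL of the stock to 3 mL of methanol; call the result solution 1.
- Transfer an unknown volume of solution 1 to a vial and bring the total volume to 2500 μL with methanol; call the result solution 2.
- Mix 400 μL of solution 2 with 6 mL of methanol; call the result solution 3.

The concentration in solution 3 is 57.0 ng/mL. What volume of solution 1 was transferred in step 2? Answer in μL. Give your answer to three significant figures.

950 μL

Step 1: 0.75 mL + 3 mL = 3.75 mL total → factor 3.75/0.75 = 5
Step 2: v brought to 2500 μL → factor = 2500 μL/v
Step 3: 400 μL + 6 mL = 6400 μL total → factor 6400/400 = 16
Product of known-step factors = 80
Overall factor = 12.0 μg/mL / (57.0 ng/mL) = 210.53
Step-2 factor = 210.53 / 80 = 2.6316
v = 2500 μL / 2.6316 = 950 μL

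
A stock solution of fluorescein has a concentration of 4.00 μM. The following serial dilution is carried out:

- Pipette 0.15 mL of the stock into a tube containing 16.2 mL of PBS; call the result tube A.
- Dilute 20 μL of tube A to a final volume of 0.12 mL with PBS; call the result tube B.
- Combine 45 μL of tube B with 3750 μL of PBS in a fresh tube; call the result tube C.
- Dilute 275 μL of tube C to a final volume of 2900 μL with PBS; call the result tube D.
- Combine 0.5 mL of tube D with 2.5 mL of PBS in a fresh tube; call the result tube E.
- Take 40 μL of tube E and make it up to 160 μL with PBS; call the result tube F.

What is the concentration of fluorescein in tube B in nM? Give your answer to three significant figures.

6.12 nM

Step 1: 0.15 mL + 16.2 mL = 16.35 mL total → factor 16.35/0.15 = 109
Step 2: 20 μL brought to 0.12 mL → factor 120/20 = 6
Dilution factor through tube B = 109 × 6 = 654
[tube B] = 4.00 μM / 654 = 0.006116 μM = 6.12 nM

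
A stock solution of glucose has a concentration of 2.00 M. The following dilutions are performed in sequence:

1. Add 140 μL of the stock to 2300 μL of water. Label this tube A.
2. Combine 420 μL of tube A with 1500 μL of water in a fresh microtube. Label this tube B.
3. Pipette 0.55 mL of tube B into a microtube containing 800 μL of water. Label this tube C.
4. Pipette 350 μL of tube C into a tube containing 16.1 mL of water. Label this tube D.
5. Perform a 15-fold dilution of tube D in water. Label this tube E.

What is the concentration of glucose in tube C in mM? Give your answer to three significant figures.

10.2 mM

Step 1: 140 μL + 2300 μL = 2440 μL total → factor 2440/140 = 17.429
Step 2: 420 μL + 1500 μL = 1920 μL total → factor 1920/420 = 4.5714
Step 3: 0.55 mL + 800 μL = 1.35 mL total → factor 1.35/0.55 = 2.4545
Dilution factor through tube C = 17.429 × 4.5714 × 2.4545 = 195.56
[tube C] = 2.00 M / 195.56 = 0.01023 M = 10.2 mM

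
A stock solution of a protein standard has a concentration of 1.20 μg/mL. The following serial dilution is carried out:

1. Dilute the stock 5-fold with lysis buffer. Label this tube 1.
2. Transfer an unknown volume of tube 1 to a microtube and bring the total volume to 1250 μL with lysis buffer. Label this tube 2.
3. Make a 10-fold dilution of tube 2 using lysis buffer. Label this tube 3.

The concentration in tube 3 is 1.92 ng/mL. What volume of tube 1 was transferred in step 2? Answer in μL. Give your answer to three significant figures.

100 μL

Step 1: 5-fold → factor 5
Step 2: v brought to 1250 μL → factor = 1250 μL/v
Step 3: 10-fold → factor 10
Product of known-step factors = 50
Overall factor = 1.20 μg/mL / (1.92 ng/mL) = 625
Step-2 factor = 625 / 50 = 12.5
v = 1250 μL / 12.5 = 100 μL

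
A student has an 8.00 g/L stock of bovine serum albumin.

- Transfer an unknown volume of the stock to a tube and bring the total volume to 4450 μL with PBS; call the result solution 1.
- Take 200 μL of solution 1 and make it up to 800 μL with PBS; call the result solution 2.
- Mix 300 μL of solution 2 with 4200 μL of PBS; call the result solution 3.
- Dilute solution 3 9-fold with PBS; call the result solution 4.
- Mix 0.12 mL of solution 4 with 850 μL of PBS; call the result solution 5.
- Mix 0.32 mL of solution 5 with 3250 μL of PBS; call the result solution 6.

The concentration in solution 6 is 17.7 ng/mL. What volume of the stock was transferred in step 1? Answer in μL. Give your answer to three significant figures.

Step 1: v brought to 4450 μL → factor = 4450 μL/v
Step 2: 200 μL brought to 800 μL → factor 800/200 = 4
Step 3: 300 μL + 4200 μL = 4500 μL total → factor 4500/300 = 15
Step 4: 9-fold → factor 9
Step 5: 0.12 mL + 850 μL = 0.97 mL total → factor 0.97/0.12 = 8.0833
Step 6: 0.32 mL + 3250 μL = 3.57 mL total → factor 3.57/0.32 = 11.156
Product of known-step factors = 48697
Overall factor = 8.00 g/L / (17.7 ng/mL) = 4.5198 × 10^5
Step-1 factor = 4.5198 × 10^5 / 48697 = 9.2814
v = 4450 μL / 9.2814 = 479 μL

479 μL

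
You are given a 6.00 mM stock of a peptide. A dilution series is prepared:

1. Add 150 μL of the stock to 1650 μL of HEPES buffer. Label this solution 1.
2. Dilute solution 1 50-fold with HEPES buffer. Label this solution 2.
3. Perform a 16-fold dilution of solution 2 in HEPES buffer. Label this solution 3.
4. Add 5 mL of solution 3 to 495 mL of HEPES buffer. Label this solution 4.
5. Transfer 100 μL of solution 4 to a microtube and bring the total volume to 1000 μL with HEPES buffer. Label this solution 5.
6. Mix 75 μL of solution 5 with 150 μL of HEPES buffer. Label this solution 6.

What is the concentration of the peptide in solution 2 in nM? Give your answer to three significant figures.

Step 1: 150 μL + 1650 μL = 1800 μL total → factor 1800/150 = 12
Step 2: 50-fold → factor 50
Dilution factor through solution 2 = 12 × 50 = 600
[solution 2] = 6.00 mM / 600 = 0.01000 mM = 1.00 × 10^4 nM

1.00 × 10^4 nM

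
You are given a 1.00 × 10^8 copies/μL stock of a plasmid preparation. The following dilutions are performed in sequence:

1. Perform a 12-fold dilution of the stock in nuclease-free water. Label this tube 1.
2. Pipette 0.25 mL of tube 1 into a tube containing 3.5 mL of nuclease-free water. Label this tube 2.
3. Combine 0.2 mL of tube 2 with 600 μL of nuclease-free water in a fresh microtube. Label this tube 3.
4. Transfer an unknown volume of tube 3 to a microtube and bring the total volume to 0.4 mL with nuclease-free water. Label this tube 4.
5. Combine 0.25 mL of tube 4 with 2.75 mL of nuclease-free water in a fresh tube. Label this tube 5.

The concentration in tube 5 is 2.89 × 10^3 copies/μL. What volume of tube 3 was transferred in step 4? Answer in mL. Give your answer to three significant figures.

Step 1: 12-fold → factor 12
Step 2: 0.25 mL + 3.5 mL = 3.75 mL total → factor 3.75/0.25 = 15
Step 3: 0.2 mL + 600 μL = 0.8 mL total → factor 0.8/0.2 = 4
Step 4: v brought to 0.4 mL → factor = 0.4 mL/v
Step 5: 0.25 mL + 2.75 mL = 3 mL total → factor 3/0.25 = 12
Product of known-step factors = 8640
Overall factor = 1.00 × 10^8 copies/μL / (2.89 × 10^3 copies/μL) = 34602
Step-4 factor = 34602 / 8640 = 4.0049
v = 0.4 mL / 4.0049 = 0.0999 mL

0.0999 mL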